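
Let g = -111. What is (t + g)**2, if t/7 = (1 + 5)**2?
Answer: 19881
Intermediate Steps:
t = 252 (t = 7*(1 + 5)**2 = 7*6**2 = 7*36 = 252)
(t + g)**2 = (252 - 111)**2 = 141**2 = 19881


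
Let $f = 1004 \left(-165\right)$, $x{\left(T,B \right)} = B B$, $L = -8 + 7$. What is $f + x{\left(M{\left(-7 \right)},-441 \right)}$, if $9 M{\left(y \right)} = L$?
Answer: $28821$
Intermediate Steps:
$L = -1$
$M{\left(y \right)} = - \frac{1}{9}$ ($M{\left(y \right)} = \frac{1}{9} \left(-1\right) = - \frac{1}{9}$)
$x{\left(T,B \right)} = B^{2}$
$f = -165660$
$f + x{\left(M{\left(-7 \right)},-441 \right)} = -165660 + \left(-441\right)^{2} = -165660 + 194481 = 28821$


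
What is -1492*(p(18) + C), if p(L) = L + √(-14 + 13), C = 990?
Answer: -1503936 - 1492*I ≈ -1.5039e+6 - 1492.0*I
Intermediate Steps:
p(L) = I + L (p(L) = L + √(-1) = L + I = I + L)
-1492*(p(18) + C) = -1492*((I + 18) + 990) = -1492*((18 + I) + 990) = -1492*(1008 + I) = -1503936 - 1492*I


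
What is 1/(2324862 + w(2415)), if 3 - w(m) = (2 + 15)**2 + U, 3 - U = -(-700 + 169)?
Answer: 1/2325104 ≈ 4.3009e-7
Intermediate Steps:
U = -528 (U = 3 - (-1)*(-700 + 169) = 3 - (-1)*(-531) = 3 - 1*531 = 3 - 531 = -528)
w(m) = 242 (w(m) = 3 - ((2 + 15)**2 - 528) = 3 - (17**2 - 528) = 3 - (289 - 528) = 3 - 1*(-239) = 3 + 239 = 242)
1/(2324862 + w(2415)) = 1/(2324862 + 242) = 1/2325104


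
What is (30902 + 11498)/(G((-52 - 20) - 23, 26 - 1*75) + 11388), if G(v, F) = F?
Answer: 42400/11339 ≈ 3.7393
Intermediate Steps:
(30902 + 11498)/(G((-52 - 20) - 23, 26 - 1*75) + 11388) = (30902 + 11498)/((26 - 1*75) + 11388) = 42400/((26 - 75) + 11388) = 42400/(-49 + 11388) = 42400/11339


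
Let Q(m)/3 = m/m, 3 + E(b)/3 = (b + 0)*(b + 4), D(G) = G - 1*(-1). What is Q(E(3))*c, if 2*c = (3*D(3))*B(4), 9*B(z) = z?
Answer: 8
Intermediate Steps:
B(z) = z/9
D(G) = 1 + G (D(G) = G + 1 = 1 + G)
c = 8/3 (c = ((3*(1 + 3))*((⅑)*4))/2 = ((3*4)*(4/9))/2 = (12*(4/9))/2 = (½)*(16/3) = 8/3 ≈ 2.6667)
E(b) = -9 + 3*b*(4 + b) (E(b) = -9 + 3*((b + 0)*(b + 4)) = -9 + 3*(b*(4 + b)) = -9 + 3*b*(4 + b))
Q(m) = 3 (Q(m) = 3*(m/m) = 3*1 = 3)
Q(E(3))*c = 3*(8/3) = 8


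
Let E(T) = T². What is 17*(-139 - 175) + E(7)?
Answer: -5289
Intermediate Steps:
17*(-139 - 175) + E(7) = 17*(-139 - 175) + 7² = 17*(-314) + 49 = -5338 + 49 = -5289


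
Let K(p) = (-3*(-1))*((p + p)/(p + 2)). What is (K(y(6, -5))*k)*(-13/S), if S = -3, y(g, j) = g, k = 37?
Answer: 1443/2 ≈ 721.50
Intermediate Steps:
K(p) = 6*p/(2 + p) (K(p) = 3*((2*p)/(2 + p)) = 3*(2*p/(2 + p)) = 6*p/(2 + p))
(K(y(6, -5))*k)*(-13/S) = ((6*6/(2 + 6))*37)*(-13/(-3)) = ((6*6/8)*37)*(-13*(-⅓)) = ((6*6*(⅛))*37)*(13/3) = ((9/2)*37)*(13/3) = (333/2)*(13/3) = 1443/2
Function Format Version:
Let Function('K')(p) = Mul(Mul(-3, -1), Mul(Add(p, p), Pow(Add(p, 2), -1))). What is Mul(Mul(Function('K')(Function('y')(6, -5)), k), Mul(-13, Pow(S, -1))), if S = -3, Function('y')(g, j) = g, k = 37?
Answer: Rational(1443, 2) ≈ 721.50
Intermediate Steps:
Function('K')(p) = Mul(6, p, Pow(Add(2, p), -1)) (Function('K')(p) = Mul(3, Mul(Mul(2, p), Pow(Add(2, p), -1))) = Mul(3, Mul(2, p, Pow(Add(2, p), -1))) = Mul(6, p, Pow(Add(2, p), -1)))
Mul(Mul(Function('K')(Function('y')(6, -5)), k), Mul(-13, Pow(S, -1))) = Mul(Mul(Mul(6, 6, Pow(Add(2, 6), -1)), 37), Mul(-13, Pow(-3, -1))) = Mul(Mul(Mul(6, 6, Pow(8, -1)), 37), Mul(-13, Rational(-1, 3))) = Mul(Mul(Mul(6, 6, Rational(1, 8)), 37), Rational(13, 3)) = Mul(Mul(Rational(9, 2), 37), Rational(13, 3)) = Mul(Rational(333, 2), Rational(13, 3)) = Rational(1443, 2)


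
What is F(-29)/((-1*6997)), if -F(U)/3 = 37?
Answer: 111/6997 ≈ 0.015864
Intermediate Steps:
F(U) = -111 (F(U) = -3*37 = -111)
F(-29)/((-1*6997)) = -111/((-1*6997)) = -111/(-6997) = -111*(-1/6997) = 111/6997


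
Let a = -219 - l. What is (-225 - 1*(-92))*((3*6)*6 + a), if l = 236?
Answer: 46151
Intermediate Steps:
a = -455 (a = -219 - 1*236 = -219 - 236 = -455)
(-225 - 1*(-92))*((3*6)*6 + a) = (-225 - 1*(-92))*((3*6)*6 - 455) = (-225 + 92)*(18*6 - 455) = -133*(108 - 455) = -133*(-347) = 46151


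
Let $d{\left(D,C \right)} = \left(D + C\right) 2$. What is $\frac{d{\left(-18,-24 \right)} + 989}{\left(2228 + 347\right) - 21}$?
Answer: $\frac{905}{2554} \approx 0.35435$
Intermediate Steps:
$d{\left(D,C \right)} = 2 C + 2 D$ ($d{\left(D,C \right)} = \left(C + D\right) 2 = 2 C + 2 D$)
$\frac{d{\left(-18,-24 \right)} + 989}{\left(2228 + 347\right) - 21} = \frac{\left(2 \left(-24\right) + 2 \left(-18\right)\right) + 989}{\left(2228 + 347\right) - 21} = \frac{\left(-48 - 36\right) + 989}{2575 - 21} = \frac{-84 + 989}{2554} = 905 \cdot \frac{1}{2554} = \frac{905}{2554}$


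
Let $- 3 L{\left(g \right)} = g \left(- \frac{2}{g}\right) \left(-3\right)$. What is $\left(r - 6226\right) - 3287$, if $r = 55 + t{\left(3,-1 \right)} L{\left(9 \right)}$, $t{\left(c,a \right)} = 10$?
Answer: $-9478$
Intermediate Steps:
$L{\left(g \right)} = -2$ ($L{\left(g \right)} = - \frac{g \left(- \frac{2}{g}\right) \left(-3\right)}{3} = - \frac{\left(-2\right) \left(-3\right)}{3} = \left(- \frac{1}{3}\right) 6 = -2$)
$r = 35$ ($r = 55 + 10 \left(-2\right) = 55 - 20 = 35$)
$\left(r - 6226\right) - 3287 = \left(35 - 6226\right) - 3287 = -6191 - 3287 = -9478$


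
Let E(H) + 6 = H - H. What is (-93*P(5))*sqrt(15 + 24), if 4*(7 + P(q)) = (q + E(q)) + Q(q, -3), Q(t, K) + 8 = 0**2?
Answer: 3441*sqrt(39)/4 ≈ 5372.3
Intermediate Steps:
Q(t, K) = -8 (Q(t, K) = -8 + 0**2 = -8 + 0 = -8)
E(H) = -6 (E(H) = -6 + (H - H) = -6 + 0 = -6)
P(q) = -21/2 + q/4 (P(q) = -7 + ((q - 6) - 8)/4 = -7 + ((-6 + q) - 8)/4 = -7 + (-14 + q)/4 = -7 + (-7/2 + q/4) = -21/2 + q/4)
(-93*P(5))*sqrt(15 + 24) = (-93*(-21/2 + (1/4)*5))*sqrt(15 + 24) = (-93*(-21/2 + 5/4))*sqrt(39) = (-93*(-37/4))*sqrt(39) = 3441*sqrt(39)/4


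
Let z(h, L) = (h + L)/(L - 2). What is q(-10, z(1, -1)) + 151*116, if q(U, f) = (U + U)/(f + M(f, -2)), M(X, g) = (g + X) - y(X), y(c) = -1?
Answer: 17536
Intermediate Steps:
M(X, g) = 1 + X + g (M(X, g) = (g + X) - 1*(-1) = (X + g) + 1 = 1 + X + g)
z(h, L) = (L + h)/(-2 + L)
q(U, f) = 2*U/(-1 + 2*f) (q(U, f) = (U + U)/(f + (1 + f - 2)) = (2*U)/(f + (-1 + f)) = (2*U)/(-1 + 2*f) = 2*U/(-1 + 2*f))
q(-10, z(1, -1)) + 151*116 = 2*(-10)/(-1 + 2*((-1 + 1)/(-2 - 1))) + 151*116 = 2*(-10)/(-1 + 2*(0/(-3))) + 17516 = 2*(-10)/(-1 + 2*(-⅓*0)) + 17516 = 2*(-10)/(-1 + 2*0) + 17516 = 2*(-10)/(-1 + 0) + 17516 = 2*(-10)/(-1) + 17516 = 2*(-10)*(-1) + 17516 = 20 + 17516 = 17536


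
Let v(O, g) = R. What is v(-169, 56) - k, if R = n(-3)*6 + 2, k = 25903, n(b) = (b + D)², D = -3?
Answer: -25685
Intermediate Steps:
n(b) = (-3 + b)² (n(b) = (b - 3)² = (-3 + b)²)
R = 218 (R = (-3 - 3)²*6 + 2 = (-6)²*6 + 2 = 36*6 + 2 = 216 + 2 = 218)
v(O, g) = 218
v(-169, 56) - k = 218 - 1*25903 = 218 - 25903 = -25685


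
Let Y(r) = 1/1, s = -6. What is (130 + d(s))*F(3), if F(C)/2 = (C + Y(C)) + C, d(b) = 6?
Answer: 1904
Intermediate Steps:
Y(r) = 1
F(C) = 2 + 4*C (F(C) = 2*((C + 1) + C) = 2*((1 + C) + C) = 2*(1 + 2*C) = 2 + 4*C)
(130 + d(s))*F(3) = (130 + 6)*(2 + 4*3) = 136*(2 + 12) = 136*14 = 1904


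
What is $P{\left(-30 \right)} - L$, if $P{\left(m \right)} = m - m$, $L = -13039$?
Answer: $13039$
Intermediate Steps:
$P{\left(m \right)} = 0$
$P{\left(-30 \right)} - L = 0 - -13039 = 0 + 13039 = 13039$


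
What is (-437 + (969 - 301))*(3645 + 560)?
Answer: 971355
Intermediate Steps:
(-437 + (969 - 301))*(3645 + 560) = (-437 + 668)*4205 = 231*4205 = 971355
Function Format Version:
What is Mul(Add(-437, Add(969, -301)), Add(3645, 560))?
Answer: 971355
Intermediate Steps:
Mul(Add(-437, Add(969, -301)), Add(3645, 560)) = Mul(Add(-437, 668), 4205) = Mul(231, 4205) = 971355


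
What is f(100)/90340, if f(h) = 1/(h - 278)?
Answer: -1/16080520 ≈ -6.2187e-8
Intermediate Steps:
f(h) = 1/(-278 + h)
f(100)/90340 = 1/((-278 + 100)*90340) = (1/90340)/(-178) = -1/178*1/90340 = -1/16080520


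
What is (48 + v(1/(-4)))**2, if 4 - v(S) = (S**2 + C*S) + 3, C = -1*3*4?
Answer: 540225/256 ≈ 2110.3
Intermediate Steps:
C = -12 (C = -3*4 = -12)
v(S) = 1 - S**2 + 12*S (v(S) = 4 - ((S**2 - 12*S) + 3) = 4 - (3 + S**2 - 12*S) = 4 + (-3 - S**2 + 12*S) = 1 - S**2 + 12*S)
(48 + v(1/(-4)))**2 = (48 + (1 - (1/(-4))**2 + 12*(1/(-4))))**2 = (48 + (1 - (1*(-1/4))**2 + 12*(1*(-1/4))))**2 = (48 + (1 - (-1/4)**2 + 12*(-1/4)))**2 = (48 + (1 - 1*1/16 - 3))**2 = (48 + (1 - 1/16 - 3))**2 = (48 - 33/16)**2 = (735/16)**2 = 540225/256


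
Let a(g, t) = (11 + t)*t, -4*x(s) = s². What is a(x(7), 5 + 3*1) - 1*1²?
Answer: 151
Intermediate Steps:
x(s) = -s²/4
a(g, t) = t*(11 + t)
a(x(7), 5 + 3*1) - 1*1² = (5 + 3*1)*(11 + (5 + 3*1)) - 1*1² = (5 + 3)*(11 + (5 + 3)) - 1*1 = 8*(11 + 8) - 1 = 8*19 - 1 = 152 - 1 = 151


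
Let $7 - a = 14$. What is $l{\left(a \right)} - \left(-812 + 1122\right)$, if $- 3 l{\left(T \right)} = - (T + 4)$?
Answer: $-311$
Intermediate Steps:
$a = -7$ ($a = 7 - 14 = -7$)
$l{\left(T \right)} = \frac{4}{3} + \frac{T}{3}$ ($l{\left(T \right)} = - \frac{\left(-1\right) \left(T + 4\right)}{3} = - \frac{\left(-1\right) \left(4 + T\right)}{3} = - \frac{-4 - T}{3} = \frac{4}{3} + \frac{T}{3}$)
$l{\left(a \right)} - \left(-812 + 1122\right) = \left(\frac{4}{3} + \frac{1}{3} \left(-7\right)\right) - \left(-812 + 1122\right) = \left(\frac{4}{3} - \frac{7}{3}\right) - 310 = -1 - 310 = -311$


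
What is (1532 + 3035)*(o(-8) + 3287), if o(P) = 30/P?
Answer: 59978411/4 ≈ 1.4995e+7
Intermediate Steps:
(1532 + 3035)*(o(-8) + 3287) = (1532 + 3035)*(30/(-8) + 3287) = 4567*(30*(-1/8) + 3287) = 4567*(-15/4 + 3287) = 4567*(13133/4) = 59978411/4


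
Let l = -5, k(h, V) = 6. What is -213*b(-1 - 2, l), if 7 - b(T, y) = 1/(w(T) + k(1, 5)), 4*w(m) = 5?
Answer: -42387/29 ≈ -1461.6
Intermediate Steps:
w(m) = 5/4 (w(m) = (¼)*5 = 5/4)
b(T, y) = 199/29 (b(T, y) = 7 - 1/(5/4 + 6) = 7 - 1/29/4 = 7 - 1*4/29 = 7 - 4/29 = 199/29)
-213*b(-1 - 2, l) = -213*199/29 = -42387/29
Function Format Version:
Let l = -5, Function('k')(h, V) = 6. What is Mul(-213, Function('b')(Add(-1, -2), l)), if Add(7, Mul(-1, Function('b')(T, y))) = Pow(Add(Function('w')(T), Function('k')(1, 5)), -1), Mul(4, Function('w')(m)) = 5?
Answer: Rational(-42387, 29) ≈ -1461.6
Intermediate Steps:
Function('w')(m) = Rational(5, 4) (Function('w')(m) = Mul(Rational(1, 4), 5) = Rational(5, 4))
Function('b')(T, y) = Rational(199, 29) (Function('b')(T, y) = Add(7, Mul(-1, Pow(Add(Rational(5, 4), 6), -1))) = Add(7, Mul(-1, Pow(Rational(29, 4), -1))) = Add(7, Mul(-1, Rational(4, 29))) = Add(7, Rational(-4, 29)) = Rational(199, 29))
Mul(-213, Function('b')(Add(-1, -2), l)) = Mul(-213, Rational(199, 29)) = Rational(-42387, 29)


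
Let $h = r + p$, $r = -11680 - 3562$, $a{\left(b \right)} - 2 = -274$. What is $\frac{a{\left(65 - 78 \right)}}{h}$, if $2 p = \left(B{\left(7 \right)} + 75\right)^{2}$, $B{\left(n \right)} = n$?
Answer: $\frac{34}{1485} \approx 0.022896$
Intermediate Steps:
$a{\left(b \right)} = -272$ ($a{\left(b \right)} = 2 - 274 = -272$)
$p = 3362$ ($p = \frac{\left(7 + 75\right)^{2}}{2} = \frac{82^{2}}{2} = \frac{1}{2} \cdot 6724 = 3362$)
$r = -15242$ ($r = -11680 - 3562 = -15242$)
$h = -11880$ ($h = -15242 + 3362 = -11880$)
$\frac{a{\left(65 - 78 \right)}}{h} = - \frac{272}{-11880} = \left(-272\right) \left(- \frac{1}{11880}\right) = \frac{34}{1485}$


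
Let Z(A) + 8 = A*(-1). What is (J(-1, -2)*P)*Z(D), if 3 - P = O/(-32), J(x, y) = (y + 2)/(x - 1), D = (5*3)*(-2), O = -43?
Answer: 0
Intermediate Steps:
D = -30 (D = 15*(-2) = -30)
J(x, y) = (2 + y)/(-1 + x)
P = 53/32 (P = 3 - (-43)/(-32) = 3 - (-43)*(-1)/32 = 3 - 1*43/32 = 3 - 43/32 = 53/32 ≈ 1.6563)
Z(A) = -8 - A (Z(A) = -8 + A*(-1) = -8 - A)
(J(-1, -2)*P)*Z(D) = (((2 - 2)/(-1 - 1))*(53/32))*(-8 - 1*(-30)) = ((0/(-2))*(53/32))*(-8 + 30) = (-1/2*0*(53/32))*22 = (0*(53/32))*22 = 0*22 = 0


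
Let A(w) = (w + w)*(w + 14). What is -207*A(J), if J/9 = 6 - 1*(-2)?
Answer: -2563488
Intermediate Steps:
J = 72 (J = 9*(6 - 1*(-2)) = 9*(6 + 2) = 9*8 = 72)
A(w) = 2*w*(14 + w) (A(w) = (2*w)*(14 + w) = 2*w*(14 + w))
-207*A(J) = -414*72*(14 + 72) = -414*72*86 = -207*12384 = -2563488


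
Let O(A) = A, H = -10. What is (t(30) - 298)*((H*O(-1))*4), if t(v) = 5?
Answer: -11720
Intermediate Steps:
(t(30) - 298)*((H*O(-1))*4) = (5 - 298)*(-10*(-1)*4) = -2930*4 = -293*40 = -11720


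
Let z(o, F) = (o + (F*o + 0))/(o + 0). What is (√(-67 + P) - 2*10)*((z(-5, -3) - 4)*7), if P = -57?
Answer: 840 - 84*I*√31 ≈ 840.0 - 467.69*I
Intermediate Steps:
z(o, F) = (o + F*o)/o
(√(-67 + P) - 2*10)*((z(-5, -3) - 4)*7) = (√(-67 - 57) - 2*10)*(((1 - 3) - 4)*7) = (√(-124) - 20)*((-2 - 4)*7) = (2*I*√31 - 20)*(-6*7) = (-20 + 2*I*√31)*(-42) = 840 - 84*I*√31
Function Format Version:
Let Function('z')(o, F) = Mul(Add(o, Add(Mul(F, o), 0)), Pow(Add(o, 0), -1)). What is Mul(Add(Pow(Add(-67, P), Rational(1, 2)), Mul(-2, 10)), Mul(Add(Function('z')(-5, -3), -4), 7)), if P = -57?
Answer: Add(840, Mul(-84, I, Pow(31, Rational(1, 2)))) ≈ Add(840.00, Mul(-467.69, I))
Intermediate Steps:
Function('z')(o, F) = Mul(Pow(o, -1), Add(o, Mul(F, o))) (Function('z')(o, F) = Mul(Add(o, Mul(F, o)), Pow(o, -1)) = Mul(Pow(o, -1), Add(o, Mul(F, o))))
Mul(Add(Pow(Add(-67, P), Rational(1, 2)), Mul(-2, 10)), Mul(Add(Function('z')(-5, -3), -4), 7)) = Mul(Add(Pow(Add(-67, -57), Rational(1, 2)), Mul(-2, 10)), Mul(Add(Add(1, -3), -4), 7)) = Mul(Add(Pow(-124, Rational(1, 2)), -20), Mul(Add(-2, -4), 7)) = Mul(Add(Mul(2, I, Pow(31, Rational(1, 2))), -20), Mul(-6, 7)) = Mul(Add(-20, Mul(2, I, Pow(31, Rational(1, 2)))), -42) = Add(840, Mul(-84, I, Pow(31, Rational(1, 2))))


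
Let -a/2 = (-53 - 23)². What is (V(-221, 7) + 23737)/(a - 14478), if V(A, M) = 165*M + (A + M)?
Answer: -12339/13015 ≈ -0.94806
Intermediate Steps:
V(A, M) = A + 166*M
a = -11552 (a = -2*(-53 - 23)² = -2*(-76)² = -2*5776 = -11552)
(V(-221, 7) + 23737)/(a - 14478) = ((-221 + 166*7) + 23737)/(-11552 - 14478) = ((-221 + 1162) + 23737)/(-26030) = (941 + 23737)*(-1/26030) = 24678*(-1/26030) = -12339/13015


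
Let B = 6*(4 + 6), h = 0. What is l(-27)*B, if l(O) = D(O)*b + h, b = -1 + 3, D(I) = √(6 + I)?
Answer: 120*I*√21 ≈ 549.91*I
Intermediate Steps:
B = 60 (B = 6*10 = 60)
b = 2
l(O) = 2*√(6 + O) (l(O) = √(6 + O)*2 + 0 = 2*√(6 + O) + 0 = 2*√(6 + O))
l(-27)*B = (2*√(6 - 27))*60 = (2*√(-21))*60 = (2*(I*√21))*60 = (2*I*√21)*60 = 120*I*√21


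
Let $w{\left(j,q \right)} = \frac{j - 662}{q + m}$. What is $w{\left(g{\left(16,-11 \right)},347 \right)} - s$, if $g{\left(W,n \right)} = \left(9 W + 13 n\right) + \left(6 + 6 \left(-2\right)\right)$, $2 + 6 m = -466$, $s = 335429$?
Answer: $- \frac{90231068}{269} \approx -3.3543 \cdot 10^{5}$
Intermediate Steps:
$m = -78$ ($m = - \frac{1}{3} + \frac{1}{6} \left(-466\right) = - \frac{1}{3} - \frac{233}{3} = -78$)
$g{\left(W,n \right)} = -6 + 9 W + 13 n$ ($g{\left(W,n \right)} = \left(9 W + 13 n\right) + \left(6 - 12\right) = \left(9 W + 13 n\right) - 6 = -6 + 9 W + 13 n$)
$w{\left(j,q \right)} = \frac{-662 + j}{-78 + q}$ ($w{\left(j,q \right)} = \frac{j - 662}{q - 78} = \frac{-662 + j}{-78 + q}$)
$w{\left(g{\left(16,-11 \right)},347 \right)} - s = \frac{-662 + \left(-6 + 9 \cdot 16 + 13 \left(-11\right)\right)}{-78 + 347} - 335429 = \frac{-662 - 5}{269} - 335429 = \frac{1}{269} \left(-667\right) - 335429 = - \frac{667}{269} - 335429 = - \frac{90231068}{269}$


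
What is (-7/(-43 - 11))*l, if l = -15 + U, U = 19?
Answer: 14/27 ≈ 0.51852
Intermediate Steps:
l = 4 (l = -15 + 19 = 4)
(-7/(-43 - 11))*l = -7/(-43 - 11)*4 = -7/(-54)*4 = -7*(-1/54)*4 = (7/54)*4 = 14/27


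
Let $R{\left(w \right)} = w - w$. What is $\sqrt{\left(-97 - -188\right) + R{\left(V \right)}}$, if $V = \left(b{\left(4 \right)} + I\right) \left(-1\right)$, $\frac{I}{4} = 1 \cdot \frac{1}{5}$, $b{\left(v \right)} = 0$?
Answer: $\sqrt{91} \approx 9.5394$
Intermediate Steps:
$I = \frac{4}{5}$ ($I = 4 \cdot 1 \cdot \frac{1}{5} = 4 \cdot \frac{1}{5} = \frac{4}{5} \approx 0.8$)
$V = - \frac{4}{5}$ ($V = \left(0 + \frac{4}{5}\right) \left(-1\right) = \frac{4}{5} \left(-1\right) = - \frac{4}{5} \approx -0.8$)
$R{\left(w \right)} = 0$
$\sqrt{\left(-97 - -188\right) + R{\left(V \right)}} = \sqrt{\left(-97 - -188\right) + 0} = \sqrt{\left(-97 + 188\right) + 0} = \sqrt{91 + 0} = \sqrt{91}$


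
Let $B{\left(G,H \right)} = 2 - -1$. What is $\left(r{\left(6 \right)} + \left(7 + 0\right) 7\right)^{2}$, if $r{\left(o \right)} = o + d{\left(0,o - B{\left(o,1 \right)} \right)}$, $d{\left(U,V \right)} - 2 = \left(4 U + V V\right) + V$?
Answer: $4761$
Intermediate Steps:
$B{\left(G,H \right)} = 3$ ($B{\left(G,H \right)} = 2 + 1 = 3$)
$d{\left(U,V \right)} = 2 + V + V^{2} + 4 U$ ($d{\left(U,V \right)} = 2 + \left(\left(4 U + V V\right) + V\right) = 2 + \left(\left(4 U + V^{2}\right) + V\right) = 2 + \left(\left(V^{2} + 4 U\right) + V\right) = 2 + \left(V + V^{2} + 4 U\right) = 2 + V + V^{2} + 4 U$)
$r{\left(o \right)} = -1 + \left(-3 + o\right)^{2} + 2 o$ ($r{\left(o \right)} = o + \left(2 + \left(o - 3\right) + \left(o - 3\right)^{2} + 4 \cdot 0\right) = o + \left(2 + \left(o - 3\right) + \left(o - 3\right)^{2} + 0\right) = o + \left(2 + \left(-3 + o\right) + \left(-3 + o\right)^{2} + 0\right) = o + \left(-1 + o + \left(-3 + o\right)^{2}\right) = -1 + \left(-3 + o\right)^{2} + 2 o$)
$\left(r{\left(6 \right)} + \left(7 + 0\right) 7\right)^{2} = \left(\left(8 + 6^{2} - 24\right) + \left(7 + 0\right) 7\right)^{2} = \left(\left(8 + 36 - 24\right) + 7 \cdot 7\right)^{2} = \left(20 + 49\right)^{2} = 69^{2} = 4761$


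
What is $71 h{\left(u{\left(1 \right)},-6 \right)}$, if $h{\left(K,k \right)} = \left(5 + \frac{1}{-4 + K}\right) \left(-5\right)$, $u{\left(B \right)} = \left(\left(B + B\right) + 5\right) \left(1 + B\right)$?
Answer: $- \frac{3621}{2} \approx -1810.5$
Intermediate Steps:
$u{\left(B \right)} = \left(1 + B\right) \left(5 + 2 B\right)$ ($u{\left(B \right)} = \left(2 B + 5\right) \left(1 + B\right) = \left(5 + 2 B\right) \left(1 + B\right) = \left(1 + B\right) \left(5 + 2 B\right)$)
$h{\left(K,k \right)} = -25 - \frac{5}{-4 + K}$
$71 h{\left(u{\left(1 \right)},-6 \right)} = 71 \frac{5 \left(19 - 5 \left(5 + 2 \cdot 1^{2} + 7 \cdot 1\right)\right)}{-4 + \left(5 + 2 \cdot 1^{2} + 7 \cdot 1\right)} = 71 \frac{5 \left(19 - 5 \left(5 + 2 \cdot 1 + 7\right)\right)}{-4 + \left(5 + 2 \cdot 1 + 7\right)} = 71 \frac{5 \left(19 - 5 \left(5 + 2 + 7\right)\right)}{-4 + \left(5 + 2 + 7\right)} = 71 \frac{5 \left(19 - 70\right)}{-4 + 14} = 71 \frac{5 \left(19 - 70\right)}{10} = 71 \cdot 5 \cdot \frac{1}{10} \left(-51\right) = 71 \left(- \frac{51}{2}\right) = - \frac{3621}{2}$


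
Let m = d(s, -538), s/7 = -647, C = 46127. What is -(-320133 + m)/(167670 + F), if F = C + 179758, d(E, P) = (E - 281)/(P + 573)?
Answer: 2241893/2754885 ≈ 0.81379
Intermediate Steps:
s = -4529 (s = 7*(-647) = -4529)
d(E, P) = (-281 + E)/(573 + P)
m = -962/7 (m = (-281 - 4529)/(573 - 538) = -4810/35 = (1/35)*(-4810) = -962/7 ≈ -137.43)
F = 225885 (F = 46127 + 179758 = 225885)
-(-320133 + m)/(167670 + F) = -(-320133 - 962/7)/(167670 + 225885) = -(-2241893)/(7*393555) = -1*(-2241893/2754885) = 2241893/2754885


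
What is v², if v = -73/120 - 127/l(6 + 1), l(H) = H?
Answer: 248094001/705600 ≈ 351.61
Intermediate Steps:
v = -15751/840 (v = -73/120 - 127/(6 + 1) = -73*1/120 - 127/7 = -73/120 - 127*⅐ = -73/120 - 127/7 = -15751/840 ≈ -18.751)
v² = (-15751/840)² = 248094001/705600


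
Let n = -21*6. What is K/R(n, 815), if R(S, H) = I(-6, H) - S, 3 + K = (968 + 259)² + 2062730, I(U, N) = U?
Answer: 446032/15 ≈ 29735.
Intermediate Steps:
K = 3568256 (K = -3 + ((968 + 259)² + 2062730) = -3 + (1227² + 2062730) = -3 + (1505529 + 2062730) = -3 + 3568259 = 3568256)
n = -126
R(S, H) = -6 - S
K/R(n, 815) = 3568256/(-6 - 1*(-126)) = 3568256/(-6 + 126) = 3568256/120 = 3568256*(1/120) = 446032/15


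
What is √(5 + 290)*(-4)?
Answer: -4*√295 ≈ -68.702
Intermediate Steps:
√(5 + 290)*(-4) = √295*(-4) = -4*√295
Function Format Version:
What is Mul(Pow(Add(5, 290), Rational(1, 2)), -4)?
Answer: Mul(-4, Pow(295, Rational(1, 2))) ≈ -68.702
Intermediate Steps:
Mul(Pow(Add(5, 290), Rational(1, 2)), -4) = Mul(Pow(295, Rational(1, 2)), -4) = Mul(-4, Pow(295, Rational(1, 2)))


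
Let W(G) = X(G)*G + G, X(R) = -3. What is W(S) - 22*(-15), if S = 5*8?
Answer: 250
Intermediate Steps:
S = 40
W(G) = -2*G (W(G) = -3*G + G = -2*G)
W(S) - 22*(-15) = -2*40 - 22*(-15) = -80 - 1*(-330) = -80 + 330 = 250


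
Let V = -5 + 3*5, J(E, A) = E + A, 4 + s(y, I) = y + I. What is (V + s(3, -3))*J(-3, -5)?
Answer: -48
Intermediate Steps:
s(y, I) = -4 + I + y (s(y, I) = -4 + (y + I) = -4 + (I + y) = -4 + I + y)
J(E, A) = A + E
V = 10 (V = -5 + 15 = 10)
(V + s(3, -3))*J(-3, -5) = (10 + (-4 - 3 + 3))*(-5 - 3) = (10 - 4)*(-8) = 6*(-8) = -48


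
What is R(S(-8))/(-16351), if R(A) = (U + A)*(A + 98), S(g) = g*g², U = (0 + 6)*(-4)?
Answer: -221904/16351 ≈ -13.571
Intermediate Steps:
U = -24 (U = 6*(-4) = -24)
S(g) = g³
R(A) = (-24 + A)*(98 + A) (R(A) = (-24 + A)*(A + 98) = (-24 + A)*(98 + A))
R(S(-8))/(-16351) = (-2352 + ((-8)³)² + 74*(-8)³)/(-16351) = (-2352 + (-512)² + 74*(-512))*(-1/16351) = (-2352 + 262144 - 37888)*(-1/16351) = 221904*(-1/16351) = -221904/16351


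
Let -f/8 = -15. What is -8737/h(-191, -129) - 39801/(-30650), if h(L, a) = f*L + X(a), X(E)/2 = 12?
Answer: 589536373/350881200 ≈ 1.6802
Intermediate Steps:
f = 120 (f = -8*(-15) = 120)
X(E) = 24 (X(E) = 2*12 = 24)
h(L, a) = 24 + 120*L (h(L, a) = 120*L + 24 = 24 + 120*L)
-8737/h(-191, -129) - 39801/(-30650) = -8737/(24 + 120*(-191)) - 39801/(-30650) = -8737/(24 - 22920) - 39801*(-1/30650) = -8737/(-22896) + 39801/30650 = -8737*(-1/22896) + 39801/30650 = 8737/22896 + 39801/30650 = 589536373/350881200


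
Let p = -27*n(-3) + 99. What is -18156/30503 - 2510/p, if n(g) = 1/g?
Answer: -39261689/1647162 ≈ -23.836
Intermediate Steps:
p = 108 (p = -27/(-3) + 99 = -27*(-1/3) + 99 = 9 + 99 = 108)
-18156/30503 - 2510/p = -18156/30503 - 2510/108 = -18156*1/30503 - 2510*1/108 = -18156/30503 - 1255/54 = -39261689/1647162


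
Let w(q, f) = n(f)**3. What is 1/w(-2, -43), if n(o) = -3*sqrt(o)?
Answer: -I*sqrt(43)/49923 ≈ -0.00013135*I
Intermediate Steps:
w(q, f) = -27*f**(3/2) (w(q, f) = (-3*sqrt(f))**3 = -27*f**(3/2))
1/w(-2, -43) = 1/(-(-1161)*I*sqrt(43)) = 1/(1161*I*sqrt(43)) = -I*sqrt(43)/49923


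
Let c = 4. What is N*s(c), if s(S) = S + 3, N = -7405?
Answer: -51835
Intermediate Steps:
s(S) = 3 + S
N*s(c) = -7405*(3 + 4) = -7405*7 = -51835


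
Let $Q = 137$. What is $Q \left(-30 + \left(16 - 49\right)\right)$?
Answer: $-8631$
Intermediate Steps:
$Q \left(-30 + \left(16 - 49\right)\right) = 137 \left(-30 + \left(16 - 49\right)\right) = 137 \left(-30 - 33\right) = 137 \left(-63\right) = -8631$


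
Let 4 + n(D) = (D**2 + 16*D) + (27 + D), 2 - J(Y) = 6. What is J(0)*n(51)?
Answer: -13964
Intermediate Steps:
J(Y) = -4 (J(Y) = 2 - 1*6 = 2 - 6 = -4)
n(D) = 23 + D**2 + 17*D (n(D) = -4 + ((D**2 + 16*D) + (27 + D)) = -4 + (27 + D**2 + 17*D) = 23 + D**2 + 17*D)
J(0)*n(51) = -4*(23 + 51**2 + 17*51) = -4*(23 + 2601 + 867) = -4*3491 = -13964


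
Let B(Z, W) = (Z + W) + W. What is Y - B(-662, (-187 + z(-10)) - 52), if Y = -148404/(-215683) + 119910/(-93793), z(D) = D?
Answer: 3350620175126/2889936517 ≈ 1159.4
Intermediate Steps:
B(Z, W) = Z + 2*W (B(Z, W) = (W + Z) + W = Z + 2*W)
Y = -1706184594/2889936517 (Y = -148404*(-1/215683) + 119910*(-1/93793) = 148404/215683 - 17130/13399 = -1706184594/2889936517 ≈ -0.59039)
Y - B(-662, (-187 + z(-10)) - 52) = -1706184594/2889936517 - (-662 + 2*((-187 - 10) - 52)) = -1706184594/2889936517 - (-662 + 2*(-197 - 52)) = -1706184594/2889936517 - (-662 + 2*(-249)) = -1706184594/2889936517 - (-662 - 498) = -1706184594/2889936517 - 1*(-1160) = -1706184594/2889936517 + 1160 = 3350620175126/2889936517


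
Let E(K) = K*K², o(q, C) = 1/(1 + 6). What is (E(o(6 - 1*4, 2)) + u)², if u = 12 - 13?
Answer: 116964/117649 ≈ 0.99418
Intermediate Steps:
o(q, C) = ⅐ (o(q, C) = 1/7 = ⅐)
E(K) = K³
u = -1
(E(o(6 - 1*4, 2)) + u)² = ((⅐)³ - 1)² = (1/343 - 1)² = (-342/343)² = 116964/117649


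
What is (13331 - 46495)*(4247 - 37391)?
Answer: 1099187616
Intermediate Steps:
(13331 - 46495)*(4247 - 37391) = -33164*(-33144) = 1099187616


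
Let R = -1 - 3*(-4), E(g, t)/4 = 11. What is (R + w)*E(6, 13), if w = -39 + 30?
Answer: 88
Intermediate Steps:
E(g, t) = 44 (E(g, t) = 4*11 = 44)
R = 11 (R = -1 + 12 = 11)
w = -9
(R + w)*E(6, 13) = (11 - 9)*44 = 2*44 = 88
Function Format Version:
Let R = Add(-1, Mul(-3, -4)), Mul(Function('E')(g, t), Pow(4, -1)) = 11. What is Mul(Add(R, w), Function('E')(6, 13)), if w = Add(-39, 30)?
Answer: 88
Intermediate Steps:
Function('E')(g, t) = 44 (Function('E')(g, t) = Mul(4, 11) = 44)
R = 11 (R = Add(-1, 12) = 11)
w = -9
Mul(Add(R, w), Function('E')(6, 13)) = Mul(Add(11, -9), 44) = Mul(2, 44) = 88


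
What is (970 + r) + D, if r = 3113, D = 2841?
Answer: 6924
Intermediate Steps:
(970 + r) + D = (970 + 3113) + 2841 = 4083 + 2841 = 6924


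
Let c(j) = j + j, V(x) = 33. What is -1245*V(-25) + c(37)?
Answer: -41011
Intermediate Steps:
c(j) = 2*j
-1245*V(-25) + c(37) = -1245*33 + 2*37 = -41085 + 74 = -41011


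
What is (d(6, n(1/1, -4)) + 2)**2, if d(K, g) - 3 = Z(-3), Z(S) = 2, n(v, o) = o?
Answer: 49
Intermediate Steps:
d(K, g) = 5 (d(K, g) = 3 + 2 = 5)
(d(6, n(1/1, -4)) + 2)**2 = (5 + 2)**2 = 7**2 = 49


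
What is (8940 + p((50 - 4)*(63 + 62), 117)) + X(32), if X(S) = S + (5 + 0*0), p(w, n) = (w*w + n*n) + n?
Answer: 33085283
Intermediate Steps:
p(w, n) = n + n² + w² (p(w, n) = (w² + n²) + n = (n² + w²) + n = n + n² + w²)
X(S) = 5 + S (X(S) = S + (5 + 0) = S + 5 = 5 + S)
(8940 + p((50 - 4)*(63 + 62), 117)) + X(32) = (8940 + (117 + 117² + ((50 - 4)*(63 + 62))²)) + (5 + 32) = (8940 + (117 + 13689 + (46*125)²)) + 37 = (8940 + (117 + 13689 + 5750²)) + 37 = (8940 + (117 + 13689 + 33062500)) + 37 = (8940 + 33076306) + 37 = 33085246 + 37 = 33085283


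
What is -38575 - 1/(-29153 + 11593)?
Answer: -677376999/17560 ≈ -38575.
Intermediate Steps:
-38575 - 1/(-29153 + 11593) = -38575 - 1/(-17560) = -38575 - 1*(-1/17560) = -38575 + 1/17560 = -677376999/17560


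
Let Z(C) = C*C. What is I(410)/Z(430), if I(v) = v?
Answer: 41/18490 ≈ 0.0022174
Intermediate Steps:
Z(C) = C²
I(410)/Z(430) = 410/(430²) = 410/184900 = 410*(1/184900) = 41/18490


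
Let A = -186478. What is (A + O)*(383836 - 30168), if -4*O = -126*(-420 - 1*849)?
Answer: -80088649102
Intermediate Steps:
O = -79947/2 (O = -(-63)*(-420 - 1*849)/2 = -(-63)*(-420 - 849)/2 = -(-63)*(-1269)/2 = -¼*159894 = -79947/2 ≈ -39974.)
(A + O)*(383836 - 30168) = (-186478 - 79947/2)*(383836 - 30168) = -452903/2*353668 = -80088649102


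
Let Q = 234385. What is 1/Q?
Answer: 1/234385 ≈ 4.2665e-6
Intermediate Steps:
1/Q = 1/234385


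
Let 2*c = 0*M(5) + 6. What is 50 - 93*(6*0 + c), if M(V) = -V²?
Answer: -229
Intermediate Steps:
c = 3 (c = (0*(-1*5²) + 6)/2 = (0*(-1*25) + 6)/2 = (0*(-25) + 6)/2 = (0 + 6)/2 = (½)*6 = 3)
50 - 93*(6*0 + c) = 50 - 93*(6*0 + 3) = 50 - 93*(0 + 3) = 50 - 93*3 = 50 - 279 = -229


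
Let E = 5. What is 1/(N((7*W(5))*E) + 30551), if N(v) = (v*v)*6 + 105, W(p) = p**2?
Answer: 1/4624406 ≈ 2.1624e-7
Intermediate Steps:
N(v) = 105 + 6*v**2 (N(v) = v**2*6 + 105 = 6*v**2 + 105 = 105 + 6*v**2)
1/(N((7*W(5))*E) + 30551) = 1/((105 + 6*((7*5**2)*5)**2) + 30551) = 1/((105 + 6*((7*25)*5)**2) + 30551) = 1/((105 + 6*(175*5)**2) + 30551) = 1/((105 + 6*875**2) + 30551) = 1/((105 + 6*765625) + 30551) = 1/((105 + 4593750) + 30551) = 1/(4593855 + 30551) = 1/4624406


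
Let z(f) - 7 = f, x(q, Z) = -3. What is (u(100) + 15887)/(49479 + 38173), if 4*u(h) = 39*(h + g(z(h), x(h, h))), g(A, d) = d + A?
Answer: 4469/21913 ≈ 0.20394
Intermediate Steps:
z(f) = 7 + f
g(A, d) = A + d
u(h) = 39 + 39*h/2 (u(h) = (39*(h + ((7 + h) - 3)))/4 = (39*(h + (4 + h)))/4 = (39*(4 + 2*h))/4 = (156 + 78*h)/4 = 39 + 39*h/2)
(u(100) + 15887)/(49479 + 38173) = ((39 + (39/2)*100) + 15887)/(49479 + 38173) = ((39 + 1950) + 15887)/87652 = (1989 + 15887)*(1/87652) = 17876*(1/87652) = 4469/21913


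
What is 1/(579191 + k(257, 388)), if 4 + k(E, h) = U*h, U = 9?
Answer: 1/582679 ≈ 1.7162e-6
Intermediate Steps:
k(E, h) = -4 + 9*h
1/(579191 + k(257, 388)) = 1/(579191 + (-4 + 9*388)) = 1/(579191 + (-4 + 3492)) = 1/(579191 + 3488) = 1/582679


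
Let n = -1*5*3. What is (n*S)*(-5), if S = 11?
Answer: 825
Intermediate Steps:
n = -15 (n = -5*3 = -15)
(n*S)*(-5) = -15*11*(-5) = -165*(-5) = 825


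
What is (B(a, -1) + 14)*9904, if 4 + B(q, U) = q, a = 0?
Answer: 99040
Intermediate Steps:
B(q, U) = -4 + q
(B(a, -1) + 14)*9904 = ((-4 + 0) + 14)*9904 = (-4 + 14)*9904 = 10*9904 = 99040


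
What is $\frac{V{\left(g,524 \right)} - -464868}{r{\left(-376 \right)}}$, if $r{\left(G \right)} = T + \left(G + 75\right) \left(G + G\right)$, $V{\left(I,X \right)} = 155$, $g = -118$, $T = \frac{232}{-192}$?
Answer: $\frac{11160552}{5432419} \approx 2.0544$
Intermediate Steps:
$T = - \frac{29}{24}$ ($T = 232 \left(- \frac{1}{192}\right) = - \frac{29}{24} \approx -1.2083$)
$r{\left(G \right)} = - \frac{29}{24} + 2 G \left(75 + G\right)$ ($r{\left(G \right)} = - \frac{29}{24} + \left(G + 75\right) \left(G + G\right) = - \frac{29}{24} + \left(75 + G\right) 2 G = - \frac{29}{24} + 2 G \left(75 + G\right)$)
$\frac{V{\left(g,524 \right)} - -464868}{r{\left(-376 \right)}} = \frac{155 - -464868}{- \frac{29}{24} + 2 \left(-376\right)^{2} + 150 \left(-376\right)} = \frac{155 + 464868}{- \frac{29}{24} + 2 \cdot 141376 - 56400} = \frac{465023}{- \frac{29}{24} + 282752 - 56400} = \frac{465023}{\frac{5432419}{24}} = 465023 \cdot \frac{24}{5432419} = \frac{11160552}{5432419}$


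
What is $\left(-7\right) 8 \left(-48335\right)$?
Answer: $2706760$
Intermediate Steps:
$\left(-7\right) 8 \left(-48335\right) = \left(-56\right) \left(-48335\right) = 2706760$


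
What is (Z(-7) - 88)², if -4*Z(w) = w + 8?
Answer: 124609/16 ≈ 7788.1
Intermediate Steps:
Z(w) = -2 - w/4 (Z(w) = -(w + 8)/4 = -(8 + w)/4 = -2 - w/4)
(Z(-7) - 88)² = ((-2 - ¼*(-7)) - 88)² = ((-2 + 7/4) - 88)² = (-¼ - 88)² = (-353/4)² = 124609/16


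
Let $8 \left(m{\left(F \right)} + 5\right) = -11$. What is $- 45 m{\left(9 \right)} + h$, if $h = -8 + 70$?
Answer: $\frac{2791}{8} \approx 348.88$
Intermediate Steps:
$h = 62$
$m{\left(F \right)} = - \frac{51}{8}$ ($m{\left(F \right)} = -5 + \frac{1}{8} \left(-11\right) = -5 - \frac{11}{8} = - \frac{51}{8}$)
$- 45 m{\left(9 \right)} + h = \left(-45\right) \left(- \frac{51}{8}\right) + 62 = \frac{2295}{8} + 62 = \frac{2791}{8}$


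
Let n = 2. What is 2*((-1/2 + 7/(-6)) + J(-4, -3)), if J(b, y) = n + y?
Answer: -16/3 ≈ -5.3333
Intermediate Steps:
J(b, y) = 2 + y
2*((-1/2 + 7/(-6)) + J(-4, -3)) = 2*((-1/2 + 7/(-6)) + (2 - 3)) = 2*((-1*½ + 7*(-⅙)) - 1) = 2*((-½ - 7/6) - 1) = 2*(-5/3 - 1) = 2*(-8/3) = -16/3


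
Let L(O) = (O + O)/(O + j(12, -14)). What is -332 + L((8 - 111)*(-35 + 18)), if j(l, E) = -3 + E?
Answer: -16829/51 ≈ -329.98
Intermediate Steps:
L(O) = 2*O/(-17 + O) (L(O) = (O + O)/(O + (-3 - 14)) = (2*O)/(O - 17) = (2*O)/(-17 + O) = 2*O/(-17 + O))
-332 + L((8 - 111)*(-35 + 18)) = -332 + 2*((8 - 111)*(-35 + 18))/(-17 + (8 - 111)*(-35 + 18)) = -332 + 2*(-103*(-17))/(-17 - 103*(-17)) = -332 + 2*1751/(-17 + 1751) = -332 + 2*1751/1734 = -332 + 2*1751*(1/1734) = -332 + 103/51 = -16829/51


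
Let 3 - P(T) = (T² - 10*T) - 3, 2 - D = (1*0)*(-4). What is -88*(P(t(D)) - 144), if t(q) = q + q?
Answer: 10032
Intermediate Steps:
D = 2 (D = 2 - 1*0*(-4) = 2 - 0*(-4) = 2 - 1*0 = 2 + 0 = 2)
t(q) = 2*q
P(T) = 6 - T² + 10*T (P(T) = 3 - ((T² - 10*T) - 3) = 3 - (-3 + T² - 10*T) = 3 + (3 - T² + 10*T) = 6 - T² + 10*T)
-88*(P(t(D)) - 144) = -88*((6 - (2*2)² + 10*(2*2)) - 144) = -88*((6 - 1*4² + 10*4) - 144) = -88*((6 - 1*16 + 40) - 144) = -88*((6 - 16 + 40) - 144) = -88*(30 - 144) = -88*(-114) = 10032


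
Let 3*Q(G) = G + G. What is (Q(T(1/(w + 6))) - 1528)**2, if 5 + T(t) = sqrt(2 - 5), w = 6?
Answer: 21104824/9 - 18376*I*sqrt(3)/9 ≈ 2.345e+6 - 3536.5*I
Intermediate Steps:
T(t) = -5 + I*sqrt(3) (T(t) = -5 + sqrt(2 - 5) = -5 + sqrt(-3) = -5 + I*sqrt(3))
Q(G) = 2*G/3 (Q(G) = (G + G)/3 = (2*G)/3 = 2*G/3)
(Q(T(1/(w + 6))) - 1528)**2 = (2*(-5 + I*sqrt(3))/3 - 1528)**2 = ((-10/3 + 2*I*sqrt(3)/3) - 1528)**2 = (-4594/3 + 2*I*sqrt(3)/3)**2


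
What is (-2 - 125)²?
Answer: 16129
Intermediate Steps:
(-2 - 125)² = (-127)² = 16129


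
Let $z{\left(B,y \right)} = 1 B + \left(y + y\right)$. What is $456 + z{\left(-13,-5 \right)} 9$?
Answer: $249$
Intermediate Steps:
$z{\left(B,y \right)} = B + 2 y$
$456 + z{\left(-13,-5 \right)} 9 = 456 + \left(-13 + 2 \left(-5\right)\right) 9 = 456 + \left(-13 - 10\right) 9 = 456 - 207 = 249$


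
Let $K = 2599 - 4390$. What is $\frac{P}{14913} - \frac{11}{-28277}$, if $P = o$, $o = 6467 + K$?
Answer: $\frac{132387295}{421694901} \approx 0.31394$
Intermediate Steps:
$K = -1791$ ($K = 2599 - 4390 = -1791$)
$o = 4676$ ($o = 6467 - 1791 = 4676$)
$P = 4676$
$\frac{P}{14913} - \frac{11}{-28277} = \frac{4676}{14913} - \frac{11}{-28277} = 4676 \cdot \frac{1}{14913} - - \frac{11}{28277} = \frac{4676}{14913} + \frac{11}{28277} = \frac{132387295}{421694901}$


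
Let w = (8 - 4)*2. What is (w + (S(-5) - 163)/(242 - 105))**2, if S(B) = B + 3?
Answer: 866761/18769 ≈ 46.180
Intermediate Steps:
S(B) = 3 + B
w = 8 (w = 4*2 = 8)
(w + (S(-5) - 163)/(242 - 105))**2 = (8 + ((3 - 5) - 163)/(242 - 105))**2 = (8 + (-2 - 163)/137)**2 = (8 - 165*1/137)**2 = (8 - 165/137)**2 = (931/137)**2 = 866761/18769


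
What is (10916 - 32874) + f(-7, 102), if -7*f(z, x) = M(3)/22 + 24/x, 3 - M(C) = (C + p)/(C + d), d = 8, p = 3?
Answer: -632347911/28798 ≈ -21958.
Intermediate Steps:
M(C) = 3 - (3 + C)/(8 + C) (M(C) = 3 - (C + 3)/(C + 8) = 3 - (3 + C)/(8 + C))
f(z, x) = -27/1694 - 24/(7*x) (f(z, x) = -(((21 + 2*3)/(8 + 3))/22 + 24/x)/7 = -(((21 + 6)/11)*(1/22) + 24/x)/7 = -(((1/11)*27)*(1/22) + 24/x)/7 = -((27/11)*(1/22) + 24/x)/7 = -(27/242 + 24/x)/7 = -27/1694 - 24/(7*x))
(10916 - 32874) + f(-7, 102) = (10916 - 32874) + (3/1694)*(-1936 - 9*102)/102 = -21958 + (3/1694)*(1/102)*(-1936 - 918) = -21958 + (3/1694)*(1/102)*(-2854) = -21958 - 1427/28798 = -632347911/28798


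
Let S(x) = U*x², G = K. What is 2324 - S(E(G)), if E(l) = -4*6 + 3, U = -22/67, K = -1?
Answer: 165410/67 ≈ 2468.8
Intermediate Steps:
U = -22/67 (U = -22*1/67 = -22/67 ≈ -0.32836)
G = -1
E(l) = -21 (E(l) = -24 + 3 = -21)
S(x) = -22*x²/67
2324 - S(E(G)) = 2324 - (-22)*(-21)²/67 = 2324 - (-22)*441/67 = 2324 - 1*(-9702/67) = 2324 + 9702/67 = 165410/67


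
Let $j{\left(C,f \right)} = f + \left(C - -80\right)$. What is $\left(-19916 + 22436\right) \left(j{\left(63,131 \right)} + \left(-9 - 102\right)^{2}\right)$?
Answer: $31739400$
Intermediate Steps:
$j{\left(C,f \right)} = 80 + C + f$ ($j{\left(C,f \right)} = f + \left(C + 80\right) = f + \left(80 + C\right) = 80 + C + f$)
$\left(-19916 + 22436\right) \left(j{\left(63,131 \right)} + \left(-9 - 102\right)^{2}\right) = \left(-19916 + 22436\right) \left(\left(80 + 63 + 131\right) + \left(-9 - 102\right)^{2}\right) = 2520 \left(274 + \left(-111\right)^{2}\right) = 2520 \left(274 + 12321\right) = 2520 \cdot 12595 = 31739400$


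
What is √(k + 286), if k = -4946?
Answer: 2*I*√1165 ≈ 68.264*I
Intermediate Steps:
√(k + 286) = √(-4946 + 286) = √(-4660) = 2*I*√1165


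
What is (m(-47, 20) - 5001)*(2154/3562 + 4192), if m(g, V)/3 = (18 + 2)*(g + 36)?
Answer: -42270851169/1781 ≈ -2.3734e+7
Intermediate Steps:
m(g, V) = 2160 + 60*g (m(g, V) = 3*((18 + 2)*(g + 36)) = 3*(20*(36 + g)) = 3*(720 + 20*g) = 2160 + 60*g)
(m(-47, 20) - 5001)*(2154/3562 + 4192) = ((2160 + 60*(-47)) - 5001)*(2154/3562 + 4192) = ((2160 - 2820) - 5001)*(2154*(1/3562) + 4192) = (-660 - 5001)*(1077/1781 + 4192) = -5661*7467029/1781 = -42270851169/1781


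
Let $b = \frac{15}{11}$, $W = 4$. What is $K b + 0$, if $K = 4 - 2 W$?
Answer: $- \frac{60}{11} \approx -5.4545$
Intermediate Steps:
$b = \frac{15}{11}$ ($b = 15 \cdot \frac{1}{11} = \frac{15}{11} \approx 1.3636$)
$K = -4$ ($K = 4 - 8 = -4$)
$K b + 0 = \left(-4\right) \frac{15}{11} + 0 = - \frac{60}{11} + 0 = - \frac{60}{11}$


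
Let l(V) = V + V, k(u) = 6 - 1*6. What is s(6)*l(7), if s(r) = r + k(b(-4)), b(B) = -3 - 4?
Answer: 84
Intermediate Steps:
b(B) = -7
k(u) = 0 (k(u) = 6 - 6 = 0)
l(V) = 2*V
s(r) = r (s(r) = r + 0 = r)
s(6)*l(7) = 6*(2*7) = 6*14 = 84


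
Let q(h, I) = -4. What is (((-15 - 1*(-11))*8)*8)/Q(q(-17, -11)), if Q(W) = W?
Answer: 64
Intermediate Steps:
(((-15 - 1*(-11))*8)*8)/Q(q(-17, -11)) = (((-15 - 1*(-11))*8)*8)/(-4) = (((-15 + 11)*8)*8)*(-¼) = (-4*8*8)*(-¼) = -32*8*(-¼) = -256*(-¼) = 64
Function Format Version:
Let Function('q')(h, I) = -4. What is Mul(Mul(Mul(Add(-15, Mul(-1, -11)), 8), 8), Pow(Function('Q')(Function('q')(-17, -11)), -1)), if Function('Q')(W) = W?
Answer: 64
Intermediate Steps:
Mul(Mul(Mul(Add(-15, Mul(-1, -11)), 8), 8), Pow(Function('Q')(Function('q')(-17, -11)), -1)) = Mul(Mul(Mul(Add(-15, Mul(-1, -11)), 8), 8), Pow(-4, -1)) = Mul(Mul(Mul(Add(-15, 11), 8), 8), Rational(-1, 4)) = Mul(Mul(Mul(-4, 8), 8), Rational(-1, 4)) = Mul(Mul(-32, 8), Rational(-1, 4)) = Mul(-256, Rational(-1, 4)) = 64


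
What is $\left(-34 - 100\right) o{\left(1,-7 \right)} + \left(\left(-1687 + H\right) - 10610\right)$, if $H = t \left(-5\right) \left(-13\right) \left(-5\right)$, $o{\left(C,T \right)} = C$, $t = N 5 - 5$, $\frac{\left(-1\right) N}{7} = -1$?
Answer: $-22181$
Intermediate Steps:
$N = 7$ ($N = \left(-7\right) \left(-1\right) = 7$)
$t = 30$ ($t = 7 \cdot 5 - 5 = 35 - 5 = 30$)
$H = -9750$ ($H = 30 \left(-5\right) \left(-13\right) \left(-5\right) = \left(-150\right) \left(-13\right) \left(-5\right) = 1950 \left(-5\right) = -9750$)
$\left(-34 - 100\right) o{\left(1,-7 \right)} + \left(\left(-1687 + H\right) - 10610\right) = \left(-34 - 100\right) 1 - 22047 = \left(-134\right) 1 - 22047 = -134 - 22047 = -22181$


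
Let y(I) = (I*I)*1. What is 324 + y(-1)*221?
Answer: 545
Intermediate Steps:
y(I) = I² (y(I) = I²*1 = I²)
324 + y(-1)*221 = 324 + (-1)²*221 = 324 + 1*221 = 324 + 221 = 545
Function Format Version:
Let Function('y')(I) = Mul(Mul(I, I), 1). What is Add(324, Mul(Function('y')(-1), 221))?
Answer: 545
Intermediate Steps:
Function('y')(I) = Pow(I, 2) (Function('y')(I) = Mul(Pow(I, 2), 1) = Pow(I, 2))
Add(324, Mul(Function('y')(-1), 221)) = Add(324, Mul(Pow(-1, 2), 221)) = Add(324, Mul(1, 221)) = Add(324, 221) = 545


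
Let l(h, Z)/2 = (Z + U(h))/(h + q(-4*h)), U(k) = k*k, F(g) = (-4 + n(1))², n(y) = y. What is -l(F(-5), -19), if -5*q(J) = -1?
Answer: -310/23 ≈ -13.478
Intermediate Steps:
F(g) = 9 (F(g) = (-4 + 1)² = (-3)² = 9)
U(k) = k²
q(J) = ⅕ (q(J) = -⅕*(-1) = ⅕)
l(h, Z) = 2*(Z + h²)/(⅕ + h) (l(h, Z) = 2*((Z + h²)/(h + ⅕)) = 2*((Z + h²)/(⅕ + h)) = 2*(Z + h²)/(⅕ + h))
-l(F(-5), -19) = -10*(-19 + 9²)/(1 + 5*9) = -10*(-19 + 81)/(1 + 45) = -10*62/46 = -1*310/23 = -310/23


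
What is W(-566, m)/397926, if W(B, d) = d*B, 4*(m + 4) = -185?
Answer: 18961/265284 ≈ 0.071474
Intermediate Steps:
m = -201/4 (m = -4 + (¼)*(-185) = -4 - 185/4 = -201/4 ≈ -50.250)
W(B, d) = B*d
W(-566, m)/397926 = -566*(-201/4)/397926 = (56883/2)*(1/397926) = 18961/265284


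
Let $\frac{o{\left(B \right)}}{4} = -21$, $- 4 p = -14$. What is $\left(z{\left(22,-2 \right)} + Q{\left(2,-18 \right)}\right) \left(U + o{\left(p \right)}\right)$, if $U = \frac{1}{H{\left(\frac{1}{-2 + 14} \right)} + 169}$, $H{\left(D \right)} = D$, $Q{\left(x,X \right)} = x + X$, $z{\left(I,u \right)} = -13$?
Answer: $\frac{4942296}{2029} \approx 2435.8$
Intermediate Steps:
$p = \frac{7}{2}$ ($p = \left(- \frac{1}{4}\right) \left(-14\right) = \frac{7}{2} \approx 3.5$)
$Q{\left(x,X \right)} = X + x$
$o{\left(B \right)} = -84$ ($o{\left(B \right)} = 4 \left(-21\right) = -84$)
$U = \frac{12}{2029}$ ($U = \frac{1}{\frac{1}{-2 + 14} + 169} = \frac{1}{\frac{1}{12} + 169} = \frac{1}{\frac{2029}{12}} = \frac{12}{2029} \approx 0.0059142$)
$\left(z{\left(22,-2 \right)} + Q{\left(2,-18 \right)}\right) \left(U + o{\left(p \right)}\right) = \left(-13 + \left(-18 + 2\right)\right) \left(\frac{12}{2029} - 84\right) = \left(-13 - 16\right) \left(- \frac{170424}{2029}\right) = \left(-29\right) \left(- \frac{170424}{2029}\right) = \frac{4942296}{2029}$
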